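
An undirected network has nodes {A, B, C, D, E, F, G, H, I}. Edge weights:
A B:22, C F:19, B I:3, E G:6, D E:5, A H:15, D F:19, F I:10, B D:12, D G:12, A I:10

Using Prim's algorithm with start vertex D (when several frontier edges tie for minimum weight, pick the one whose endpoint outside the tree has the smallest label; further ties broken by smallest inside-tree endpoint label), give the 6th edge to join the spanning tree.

F-I

Prim's algorithm from D:
Step 1: cheapest edge leaving the tree is D E (5); add E.
Step 2: cheapest edge leaving the tree is E G (6); add G.
Step 3: cheapest edge leaving the tree is B D (12); add B.
Step 4: cheapest edge leaving the tree is B I (3); add I.
Step 5: cheapest edge leaving the tree is A I (10); add A.
Step 6: cheapest edge leaving the tree is F I (10); add F.
Step 7: cheapest edge leaving the tree is A H (15); add H.
Step 8: cheapest edge leaving the tree is C F (19); add C.
The 6th edge added is F I.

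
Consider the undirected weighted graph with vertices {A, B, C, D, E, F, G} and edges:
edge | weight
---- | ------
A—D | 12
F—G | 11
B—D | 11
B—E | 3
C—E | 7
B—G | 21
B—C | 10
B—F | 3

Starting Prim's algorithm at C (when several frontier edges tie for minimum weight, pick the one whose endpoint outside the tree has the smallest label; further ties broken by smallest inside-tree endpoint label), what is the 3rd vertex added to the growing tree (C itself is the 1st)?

Prim's algorithm from C:
Step 1: frontier [C—E 7, B—C 10] → take C—E (7); add E.
Step 2: frontier [B—C 10, B—E 3] → take B—E (3); add B.
Step 3: frontier [B—F 3, B—D 11, B—G 21] → take B—F (3); add F.
Step 4: frontier [B—D 11, B—G 21, F—G 11] → take B—D (11); add D.
Step 5: frontier [B—G 21, A—D 12, F—G 11] → take F—G (11); add G.
Step 6: frontier [A—D 12] → take A—D (12); add A.
Vertex order: C, E, B, F, D, G, A. The 3rd vertex is B.

B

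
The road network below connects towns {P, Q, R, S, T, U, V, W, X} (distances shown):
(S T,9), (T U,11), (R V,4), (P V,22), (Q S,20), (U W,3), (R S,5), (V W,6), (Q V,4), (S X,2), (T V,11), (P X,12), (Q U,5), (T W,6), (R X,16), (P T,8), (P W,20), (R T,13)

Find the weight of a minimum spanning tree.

37

Kruskal: consider edges lightest-first.
S X (2): add — endpoints in different components.
U W (3): add — endpoints in different components.
Q V (4): add — endpoints in different components.
R V (4): add — endpoints in different components.
Q U (5): add — endpoints in different components.
R S (5): add — endpoints in different components.
T W (6): add — endpoints in different components.
V W (6): skip — W and V already connected.
P T (8): add — endpoints in different components.
MST edges: S X, U W, Q V, R V, Q U, R S, T W, P T; total weight 2+3+4+4+5+5+6+8 = 37.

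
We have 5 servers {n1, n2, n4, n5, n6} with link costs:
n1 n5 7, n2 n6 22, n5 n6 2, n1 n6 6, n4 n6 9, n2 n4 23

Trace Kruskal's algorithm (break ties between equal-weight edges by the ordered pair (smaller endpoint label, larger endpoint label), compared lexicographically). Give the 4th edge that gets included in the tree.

Kruskal's algorithm — process edges by increasing weight (ties by edge label):
n5 n6 (2): add. Components now {n2} {n5,n6} {n1} {n4}
n1 n6 (6): add. Components now {n2} {n1,n5,n6} {n4}
n1 n5 (7): skip — n5 and n1 already connected.
n4 n6 (9): add. Components now {n2} {n1,n4,n5,n6}
n2 n6 (22): add. Components now {n1,n2,n4,n5,n6}
The 4th edge added is n2 n6.

n2-n6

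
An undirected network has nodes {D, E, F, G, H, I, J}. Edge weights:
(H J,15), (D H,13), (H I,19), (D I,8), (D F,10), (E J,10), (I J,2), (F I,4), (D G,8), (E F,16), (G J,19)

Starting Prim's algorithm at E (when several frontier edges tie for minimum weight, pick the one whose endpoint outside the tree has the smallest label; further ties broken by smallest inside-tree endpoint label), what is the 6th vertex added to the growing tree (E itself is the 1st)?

G

Prim, starting at E.
Step 1: frontier [E J 10, E F 16] → take E J (10); add J.
Step 2: frontier [E F 16, I J 2, H J 15, G J 19] → take I J (2); add I.
Step 3: frontier [E F 16, F I 4, D I 8, H I 19, H J 15, G J 19] → take F I (4); add F.
Step 4: frontier [D F 10, D I 8, H I 19, H J 15, G J 19] → take D I (8); add D.
Step 5: frontier [D G 8, D H 13, H I 19, H J 15, G J 19] → take D G (8); add G.
Step 6: frontier [D H 13, H I 19, H J 15] → take D H (13); add H.
Vertex order: E, J, I, F, D, G, H. The 6th vertex is G.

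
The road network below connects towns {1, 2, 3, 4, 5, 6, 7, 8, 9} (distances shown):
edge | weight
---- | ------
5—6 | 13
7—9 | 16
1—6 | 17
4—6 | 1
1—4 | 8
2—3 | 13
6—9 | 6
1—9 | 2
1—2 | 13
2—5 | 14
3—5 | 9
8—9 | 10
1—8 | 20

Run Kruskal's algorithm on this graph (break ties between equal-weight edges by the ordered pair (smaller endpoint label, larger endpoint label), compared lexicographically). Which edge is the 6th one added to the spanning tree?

Sort edges by weight, then run Kruskal:
4—6 (1): add — endpoints in different components.
1—9 (2): add — endpoints in different components.
6—9 (6): add — endpoints in different components.
1—4 (8): skip — 1 and 4 already connected.
3—5 (9): add — endpoints in different components.
8—9 (10): add — endpoints in different components.
1—2 (13): add — endpoints in different components.
2—3 (13): add — endpoints in different components.
5—6 (13): skip — 5 and 6 already connected.
2—5 (14): skip — 2 and 5 already connected.
7—9 (16): add — endpoints in different components.
The 6th edge added is 1—2.

1-2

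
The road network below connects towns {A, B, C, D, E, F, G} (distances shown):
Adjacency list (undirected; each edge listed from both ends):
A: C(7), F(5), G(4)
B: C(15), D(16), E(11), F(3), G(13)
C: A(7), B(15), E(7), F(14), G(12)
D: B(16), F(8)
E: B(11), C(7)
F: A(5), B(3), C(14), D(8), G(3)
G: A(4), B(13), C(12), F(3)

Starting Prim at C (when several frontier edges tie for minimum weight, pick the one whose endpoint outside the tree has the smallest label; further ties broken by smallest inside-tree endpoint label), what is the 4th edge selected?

Grow the tree from C using Prim:
Step 1: frontier [A–C 7, C–E 7, C–G 12, C–F 14, B–C 15] → take A–C (7); add A.
Step 2: frontier [A–G 4, A–F 5, C–E 7, C–G 12, C–F 14, B–C 15] → take A–G (4); add G.
Step 3: frontier [A–F 5, C–E 7, C–F 14, B–C 15, F–G 3, B–G 13] → take F–G (3); add F.
Step 4: frontier [C–E 7, B–C 15, B–F 3, D–F 8, B–G 13] → take B–F (3); add B.
Step 5: frontier [B–E 11, B–D 16, C–E 7, D–F 8] → take C–E (7); add E.
Step 6: frontier [B–D 16, D–F 8] → take D–F (8); add D.
The 4th edge added is B–F.

B-F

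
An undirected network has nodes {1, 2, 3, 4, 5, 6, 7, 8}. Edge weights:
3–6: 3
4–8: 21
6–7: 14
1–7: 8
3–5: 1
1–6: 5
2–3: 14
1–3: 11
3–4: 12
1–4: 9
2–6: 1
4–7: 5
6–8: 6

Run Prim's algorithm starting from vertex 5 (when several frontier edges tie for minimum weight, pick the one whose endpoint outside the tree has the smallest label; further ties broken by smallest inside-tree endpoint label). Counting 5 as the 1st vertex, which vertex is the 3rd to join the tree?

Prim's algorithm from 5:
Step 1: frontier [3–5 1] → take 3–5 (1); add 3.
Step 2: frontier [3–6 3, 1–3 11, 3–4 12, 2–3 14] → take 3–6 (3); add 6.
Step 3: frontier [1–3 11, 3–4 12, 2–3 14, 2–6 1, 1–6 5, 6–8 6, 6–7 14] → take 2–6 (1); add 2.
Step 4: frontier [1–3 11, 3–4 12, 1–6 5, 6–8 6, 6–7 14] → take 1–6 (5); add 1.
Step 5: frontier [1–7 8, 1–4 9, 3–4 12, 6–8 6, 6–7 14] → take 6–8 (6); add 8.
Step 6: frontier [1–7 8, 1–4 9, 3–4 12, 6–7 14, 4–8 21] → take 1–7 (8); add 7.
Step 7: frontier [1–4 9, 3–4 12, 4–7 5, 4–8 21] → take 4–7 (5); add 4.
Vertex order: 5, 3, 6, 2, 1, 8, 7, 4. The 3rd vertex is 6.

6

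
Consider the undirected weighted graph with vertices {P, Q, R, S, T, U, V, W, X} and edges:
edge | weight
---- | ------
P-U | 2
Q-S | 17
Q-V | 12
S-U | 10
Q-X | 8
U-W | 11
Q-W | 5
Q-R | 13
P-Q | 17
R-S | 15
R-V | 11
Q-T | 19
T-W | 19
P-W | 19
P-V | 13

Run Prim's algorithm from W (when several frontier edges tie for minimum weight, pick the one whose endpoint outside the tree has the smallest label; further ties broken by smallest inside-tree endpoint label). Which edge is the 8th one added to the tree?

Prim, starting at W.
Step 1: cheapest edge leaving the tree is Q-W (5); add Q.
Step 2: cheapest edge leaving the tree is Q-X (8); add X.
Step 3: cheapest edge leaving the tree is U-W (11); add U.
Step 4: cheapest edge leaving the tree is P-U (2); add P.
Step 5: cheapest edge leaving the tree is S-U (10); add S.
Step 6: cheapest edge leaving the tree is Q-V (12); add V.
Step 7: cheapest edge leaving the tree is R-V (11); add R.
Step 8: cheapest edge leaving the tree is Q-T (19); add T.
The 8th edge added is Q-T.

Q-T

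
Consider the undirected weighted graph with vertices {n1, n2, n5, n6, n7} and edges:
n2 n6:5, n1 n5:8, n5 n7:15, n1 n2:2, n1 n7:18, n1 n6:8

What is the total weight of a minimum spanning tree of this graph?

Kruskal's algorithm — process edges by increasing weight (ties by edge label):
n1 n2 (2): add — endpoints in different components.
n2 n6 (5): add — endpoints in different components.
n1 n5 (8): add — endpoints in different components.
n1 n6 (8): skip — n1 and n6 already connected.
n5 n7 (15): add — endpoints in different components.
MST edges: n1 n2, n2 n6, n1 n5, n5 n7; total weight 2+5+8+15 = 30.

30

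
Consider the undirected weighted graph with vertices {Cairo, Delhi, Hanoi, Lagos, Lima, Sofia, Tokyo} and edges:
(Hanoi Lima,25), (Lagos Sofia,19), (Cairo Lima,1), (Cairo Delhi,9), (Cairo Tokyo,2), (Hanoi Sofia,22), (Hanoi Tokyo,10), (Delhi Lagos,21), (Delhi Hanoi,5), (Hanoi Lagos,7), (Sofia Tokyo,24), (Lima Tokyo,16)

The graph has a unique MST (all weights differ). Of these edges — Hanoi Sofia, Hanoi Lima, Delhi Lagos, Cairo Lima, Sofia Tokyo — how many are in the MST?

1

Kruskal's algorithm — process edges by increasing weight (ties by edge label):
Cairo Lima (1): add — endpoints in different components.
Cairo Tokyo (2): add — endpoints in different components.
Delhi Hanoi (5): add — endpoints in different components.
Hanoi Lagos (7): add — endpoints in different components.
Cairo Delhi (9): add — endpoints in different components.
Hanoi Tokyo (10): skip — Tokyo and Hanoi already connected.
Lima Tokyo (16): skip — Tokyo and Lima already connected.
Lagos Sofia (19): add — endpoints in different components.
MST edge set: {Cairo Lima, Cairo Tokyo, Delhi Hanoi, Hanoi Lagos, Cairo Delhi, Lagos Sofia}.
Of the listed edges, {Cairo Lima} are in the MST → 1.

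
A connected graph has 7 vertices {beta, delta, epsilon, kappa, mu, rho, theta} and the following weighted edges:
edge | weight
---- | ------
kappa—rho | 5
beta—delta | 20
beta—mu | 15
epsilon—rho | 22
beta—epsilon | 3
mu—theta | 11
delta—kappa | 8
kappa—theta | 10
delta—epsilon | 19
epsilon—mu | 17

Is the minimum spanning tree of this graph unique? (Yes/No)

Kruskal: consider edges lightest-first.
beta—epsilon (3): add. Components now {delta} {beta,epsilon} {kappa} {theta} {rho} {mu}
kappa—rho (5): add. Components now {delta} {beta,epsilon} {kappa,rho} {theta} {mu}
delta—kappa (8): add. Components now {delta,kappa,rho} {beta,epsilon} {theta} {mu}
kappa—theta (10): add. Components now {delta,kappa,rho,theta} {beta,epsilon} {mu}
mu—theta (11): add. Components now {delta,kappa,mu,rho,theta} {beta,epsilon}
beta—mu (15): add. Components now {beta,delta,epsilon,kappa,mu,rho,theta}
Every non-tree edge has weight strictly greater than the heaviest edge on the tree path between its endpoints, so the MST is unique.

Yes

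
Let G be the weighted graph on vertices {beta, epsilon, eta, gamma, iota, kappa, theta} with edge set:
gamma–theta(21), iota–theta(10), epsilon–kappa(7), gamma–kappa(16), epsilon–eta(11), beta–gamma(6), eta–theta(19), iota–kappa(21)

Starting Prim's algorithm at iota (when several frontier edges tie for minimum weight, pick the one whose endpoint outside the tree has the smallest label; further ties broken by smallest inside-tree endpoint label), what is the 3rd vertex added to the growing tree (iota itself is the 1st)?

eta

Grow the tree from iota using Prim:
Step 1: frontier [iota–theta 10, iota–kappa 21] → take iota–theta (10); add theta.
Step 2: frontier [iota–kappa 21, eta–theta 19, gamma–theta 21] → take eta–theta (19); add eta.
Step 3: frontier [epsilon–eta 11, iota–kappa 21, gamma–theta 21] → take epsilon–eta (11); add epsilon.
Step 4: frontier [epsilon–kappa 7, iota–kappa 21, gamma–theta 21] → take epsilon–kappa (7); add kappa.
Step 5: frontier [gamma–kappa 16, gamma–theta 21] → take gamma–kappa (16); add gamma.
Step 6: frontier [beta–gamma 6] → take beta–gamma (6); add beta.
Vertex order: iota, theta, eta, epsilon, kappa, gamma, beta. The 3rd vertex is eta.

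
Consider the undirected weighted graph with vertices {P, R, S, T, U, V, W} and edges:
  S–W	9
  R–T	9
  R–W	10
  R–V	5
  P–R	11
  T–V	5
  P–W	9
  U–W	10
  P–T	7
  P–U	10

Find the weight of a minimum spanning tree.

45

Sort edges by weight, then run Kruskal:
R–V (5): add — endpoints in different components.
T–V (5): add — endpoints in different components.
P–T (7): add — endpoints in different components.
P–W (9): add — endpoints in different components.
R–T (9): skip — R and T already connected.
S–W (9): add — endpoints in different components.
P–U (10): add — endpoints in different components.
MST edges: R–V, T–V, P–T, P–W, S–W, P–U; total weight 5+5+7+9+9+10 = 45.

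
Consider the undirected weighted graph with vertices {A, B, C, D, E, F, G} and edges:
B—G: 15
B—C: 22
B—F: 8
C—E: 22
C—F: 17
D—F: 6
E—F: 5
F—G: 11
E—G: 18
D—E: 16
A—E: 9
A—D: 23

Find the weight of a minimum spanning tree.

Prim, starting at A.
Step 1: frontier [A—E 9, A—D 23] → take A—E (9); add E.
Step 2: frontier [A—D 23, E—F 5, D—E 16, E—G 18, C—E 22] → take E—F (5); add F.
Step 3: frontier [A—D 23, D—E 16, E—G 18, C—E 22, D—F 6, B—F 8, F—G 11, C—F 17] → take D—F (6); add D.
Step 4: frontier [E—G 18, C—E 22, B—F 8, F—G 11, C—F 17] → take B—F (8); add B.
Step 5: frontier [B—G 15, B—C 22, E—G 18, C—E 22, F—G 11, C—F 17] → take F—G (11); add G.
Step 6: frontier [B—C 22, C—E 22, C—F 17] → take C—F (17); add C.
MST edges: A—E, E—F, D—F, B—F, F—G, C—F; total weight 9+5+6+8+11+17 = 56.

56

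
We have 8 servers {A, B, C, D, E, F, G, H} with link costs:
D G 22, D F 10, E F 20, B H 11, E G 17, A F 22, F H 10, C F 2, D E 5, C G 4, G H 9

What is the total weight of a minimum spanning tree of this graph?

63

Sort edges by weight, then run Kruskal:
C F (2): add — endpoints in different components.
C G (4): add — endpoints in different components.
D E (5): add — endpoints in different components.
G H (9): add — endpoints in different components.
D F (10): add — endpoints in different components.
F H (10): skip — F and H already connected.
B H (11): add — endpoints in different components.
E G (17): skip — E and G already connected.
E F (20): skip — E and F already connected.
A F (22): add — endpoints in different components.
MST edges: C F, C G, D E, G H, D F, B H, A F; total weight 2+4+5+9+10+11+22 = 63.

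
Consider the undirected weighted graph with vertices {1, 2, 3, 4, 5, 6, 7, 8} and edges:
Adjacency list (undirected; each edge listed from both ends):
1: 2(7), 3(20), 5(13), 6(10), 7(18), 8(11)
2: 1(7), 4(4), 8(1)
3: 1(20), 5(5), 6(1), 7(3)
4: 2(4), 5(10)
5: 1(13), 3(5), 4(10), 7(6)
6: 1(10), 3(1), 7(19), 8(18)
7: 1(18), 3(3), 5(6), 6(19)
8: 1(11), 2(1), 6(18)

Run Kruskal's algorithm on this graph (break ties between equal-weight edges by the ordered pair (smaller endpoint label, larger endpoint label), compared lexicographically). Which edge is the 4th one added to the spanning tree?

Sort edges by weight, then run Kruskal:
2—8 (1): add — endpoints in different components.
3—6 (1): add — endpoints in different components.
3—7 (3): add — endpoints in different components.
2—4 (4): add — endpoints in different components.
3—5 (5): add — endpoints in different components.
5—7 (6): skip — 5 and 7 already connected.
1—2 (7): add — endpoints in different components.
1—6 (10): add — endpoints in different components.
The 4th edge added is 2—4.

2-4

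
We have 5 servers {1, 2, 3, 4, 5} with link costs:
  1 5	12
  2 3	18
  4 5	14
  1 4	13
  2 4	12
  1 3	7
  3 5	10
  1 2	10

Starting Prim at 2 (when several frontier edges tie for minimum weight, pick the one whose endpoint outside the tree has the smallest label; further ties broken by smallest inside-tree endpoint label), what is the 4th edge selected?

Prim's algorithm from 2:
Step 1: frontier [1 2 10, 2 4 12, 2 3 18] → take 1 2 (10); add 1.
Step 2: frontier [1 3 7, 1 5 12, 1 4 13, 2 4 12, 2 3 18] → take 1 3 (7); add 3.
Step 3: frontier [1 5 12, 1 4 13, 2 4 12, 3 5 10] → take 3 5 (10); add 5.
Step 4: frontier [1 4 13, 2 4 12, 4 5 14] → take 2 4 (12); add 4.
The 4th edge added is 2 4.

2-4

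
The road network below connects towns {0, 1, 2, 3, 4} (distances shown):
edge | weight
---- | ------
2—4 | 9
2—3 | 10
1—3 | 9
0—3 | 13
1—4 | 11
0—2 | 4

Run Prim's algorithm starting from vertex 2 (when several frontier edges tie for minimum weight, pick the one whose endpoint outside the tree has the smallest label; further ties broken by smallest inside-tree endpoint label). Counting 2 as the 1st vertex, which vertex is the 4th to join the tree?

Prim's algorithm from 2:
Step 1: frontier [0—2 4, 2—4 9, 2—3 10] → take 0—2 (4); add 0.
Step 2: frontier [0—3 13, 2—4 9, 2—3 10] → take 2—4 (9); add 4.
Step 3: frontier [0—3 13, 2—3 10, 1—4 11] → take 2—3 (10); add 3.
Step 4: frontier [1—3 9, 1—4 11] → take 1—3 (9); add 1.
Vertex order: 2, 0, 4, 3, 1. The 4th vertex is 3.

3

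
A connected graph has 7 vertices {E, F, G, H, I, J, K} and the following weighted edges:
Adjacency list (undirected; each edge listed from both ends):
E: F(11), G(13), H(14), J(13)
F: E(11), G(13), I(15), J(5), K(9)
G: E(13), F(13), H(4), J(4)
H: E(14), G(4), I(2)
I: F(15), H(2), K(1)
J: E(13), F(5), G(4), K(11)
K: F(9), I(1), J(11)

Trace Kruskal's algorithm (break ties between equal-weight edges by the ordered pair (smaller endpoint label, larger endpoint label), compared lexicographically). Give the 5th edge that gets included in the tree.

F-J

Kruskal's algorithm — process edges by increasing weight (ties by edge label):
I—K (1): add. Components now {E} {F} {G} {H} {I,K} {J}
H—I (2): add. Components now {E} {F} {G} {H,I,K} {J}
G—H (4): add. Components now {E} {F} {G,H,I,K} {J}
G—J (4): add. Components now {E} {F} {G,H,I,J,K}
F—J (5): add. Components now {E} {F,G,H,I,J,K}
F—K (9): skip — F and K already connected.
E—F (11): add. Components now {E,F,G,H,I,J,K}
The 5th edge added is F—J.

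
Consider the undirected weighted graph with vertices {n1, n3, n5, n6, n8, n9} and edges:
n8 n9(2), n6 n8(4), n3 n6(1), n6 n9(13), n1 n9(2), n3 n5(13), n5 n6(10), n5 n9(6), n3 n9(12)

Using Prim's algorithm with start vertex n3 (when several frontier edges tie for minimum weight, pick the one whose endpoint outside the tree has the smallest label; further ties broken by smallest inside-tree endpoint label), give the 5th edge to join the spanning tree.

Prim's algorithm from n3:
Step 1: frontier [n3 n6 1, n3 n9 12, n3 n5 13] → take n3 n6 (1); add n6.
Step 2: frontier [n3 n9 12, n3 n5 13, n6 n8 4, n5 n6 10, n6 n9 13] → take n6 n8 (4); add n8.
Step 3: frontier [n3 n9 12, n3 n5 13, n5 n6 10, n6 n9 13, n8 n9 2] → take n8 n9 (2); add n9.
Step 4: frontier [n3 n5 13, n5 n6 10, n1 n9 2, n5 n9 6] → take n1 n9 (2); add n1.
Step 5: frontier [n3 n5 13, n5 n6 10, n5 n9 6] → take n5 n9 (6); add n5.
The 5th edge added is n5 n9.

n5-n9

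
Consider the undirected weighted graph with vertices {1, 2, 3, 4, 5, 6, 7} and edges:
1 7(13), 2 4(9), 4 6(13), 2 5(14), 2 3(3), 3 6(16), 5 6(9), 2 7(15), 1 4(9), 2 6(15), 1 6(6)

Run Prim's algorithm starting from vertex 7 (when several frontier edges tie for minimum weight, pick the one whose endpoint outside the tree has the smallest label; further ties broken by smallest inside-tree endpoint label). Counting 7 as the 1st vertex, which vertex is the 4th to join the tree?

Grow the tree from 7 using Prim:
Step 1: frontier [1 7 13, 2 7 15] → take 1 7 (13); add 1.
Step 2: frontier [1 6 6, 1 4 9, 2 7 15] → take 1 6 (6); add 6.
Step 3: frontier [1 4 9, 5 6 9, 4 6 13, 2 6 15, 3 6 16, 2 7 15] → take 1 4 (9); add 4.
Step 4: frontier [2 4 9, 5 6 9, 2 6 15, 3 6 16, 2 7 15] → take 2 4 (9); add 2.
Step 5: frontier [2 3 3, 2 5 14, 5 6 9, 3 6 16] → take 2 3 (3); add 3.
Step 6: frontier [2 5 14, 5 6 9] → take 5 6 (9); add 5.
Vertex order: 7, 1, 6, 4, 2, 3, 5. The 4th vertex is 4.

4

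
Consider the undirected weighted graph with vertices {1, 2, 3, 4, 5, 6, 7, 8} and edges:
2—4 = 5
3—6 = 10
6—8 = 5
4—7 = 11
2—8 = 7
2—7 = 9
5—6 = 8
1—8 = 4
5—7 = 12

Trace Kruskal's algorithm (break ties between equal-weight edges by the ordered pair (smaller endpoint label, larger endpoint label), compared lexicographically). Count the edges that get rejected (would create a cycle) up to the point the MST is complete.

0

Kruskal: consider edges lightest-first.
1—8 (4): add — endpoints in different components.
2—4 (5): add — endpoints in different components.
6—8 (5): add — endpoints in different components.
2—8 (7): add — endpoints in different components.
5—6 (8): add — endpoints in different components.
2—7 (9): add — endpoints in different components.
3—6 (10): add — endpoints in different components.
Edges rejected before the tree was complete: 0.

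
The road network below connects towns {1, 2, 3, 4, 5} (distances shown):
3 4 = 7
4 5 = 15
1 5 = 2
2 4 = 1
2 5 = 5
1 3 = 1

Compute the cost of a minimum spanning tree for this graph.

Sort edges by weight, then run Kruskal:
1 3 (1): add. Components now {1,3} {2} {4} {5}
2 4 (1): add. Components now {1,3} {2,4} {5}
1 5 (2): add. Components now {1,3,5} {2,4}
2 5 (5): add. Components now {1,2,3,4,5}
MST edges: 1 3, 2 4, 1 5, 2 5; total weight 1+1+2+5 = 9.

9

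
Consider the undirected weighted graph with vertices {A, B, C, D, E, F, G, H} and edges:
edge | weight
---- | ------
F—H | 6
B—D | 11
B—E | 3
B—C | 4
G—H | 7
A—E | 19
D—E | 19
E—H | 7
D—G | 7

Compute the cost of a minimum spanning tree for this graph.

Grow the tree from A using Prim:
Step 1: frontier [A—E 19] → take A—E (19); add E.
Step 2: frontier [B—E 3, E—H 7, D—E 19] → take B—E (3); add B.
Step 3: frontier [B—C 4, B—D 11, E—H 7, D—E 19] → take B—C (4); add C.
Step 4: frontier [B—D 11, E—H 7, D—E 19] → take E—H (7); add H.
Step 5: frontier [B—D 11, D—E 19, F—H 6, G—H 7] → take F—H (6); add F.
Step 6: frontier [B—D 11, D—E 19, G—H 7] → take G—H (7); add G.
Step 7: frontier [B—D 11, D—E 19, D—G 7] → take D—G (7); add D.
MST edges: A—E, B—E, B—C, E—H, F—H, G—H, D—G; total weight 19+3+4+7+6+7+7 = 53.

53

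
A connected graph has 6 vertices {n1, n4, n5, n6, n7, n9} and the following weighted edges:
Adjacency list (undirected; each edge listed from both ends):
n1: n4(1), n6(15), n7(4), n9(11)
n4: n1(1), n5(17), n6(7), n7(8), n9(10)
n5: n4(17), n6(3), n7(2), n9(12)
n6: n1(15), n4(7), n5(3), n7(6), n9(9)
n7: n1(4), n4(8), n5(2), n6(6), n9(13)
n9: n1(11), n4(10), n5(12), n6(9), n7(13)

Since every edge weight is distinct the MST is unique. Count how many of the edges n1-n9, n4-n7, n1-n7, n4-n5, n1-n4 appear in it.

Sort edges by weight, then run Kruskal:
n1-n4 (1): add — endpoints in different components.
n5-n7 (2): add — endpoints in different components.
n5-n6 (3): add — endpoints in different components.
n1-n7 (4): add — endpoints in different components.
n6-n7 (6): skip — n7 and n6 already connected.
n4-n6 (7): skip — n4 and n6 already connected.
n4-n7 (8): skip — n4 and n7 already connected.
n6-n9 (9): add — endpoints in different components.
MST edge set: {n1-n4, n5-n7, n5-n6, n1-n7, n6-n9}.
Of the listed edges, {n1-n7, n1-n4} are in the MST → 2.

2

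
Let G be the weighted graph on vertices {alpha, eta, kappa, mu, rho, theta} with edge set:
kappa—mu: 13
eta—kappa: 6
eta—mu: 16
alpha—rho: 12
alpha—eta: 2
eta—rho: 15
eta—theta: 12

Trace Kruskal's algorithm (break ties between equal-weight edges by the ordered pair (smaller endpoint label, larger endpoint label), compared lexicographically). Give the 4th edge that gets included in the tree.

Kruskal: consider edges lightest-first.
alpha—eta (2): add. Components now {theta} {rho} {mu} {alpha,eta} {kappa}
eta—kappa (6): add. Components now {theta} {rho} {mu} {alpha,eta,kappa}
alpha—rho (12): add. Components now {theta} {alpha,eta,kappa,rho} {mu}
eta—theta (12): add. Components now {alpha,eta,kappa,rho,theta} {mu}
kappa—mu (13): add. Components now {alpha,eta,kappa,mu,rho,theta}
The 4th edge added is eta—theta.

eta-theta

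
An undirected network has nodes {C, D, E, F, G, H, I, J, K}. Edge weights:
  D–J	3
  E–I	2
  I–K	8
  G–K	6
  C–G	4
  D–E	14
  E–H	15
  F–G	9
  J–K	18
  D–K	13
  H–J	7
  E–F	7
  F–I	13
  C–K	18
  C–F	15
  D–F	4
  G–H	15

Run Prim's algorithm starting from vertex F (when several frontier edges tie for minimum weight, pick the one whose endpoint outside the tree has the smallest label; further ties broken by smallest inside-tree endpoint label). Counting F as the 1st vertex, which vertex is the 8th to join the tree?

G

Prim's algorithm from F:
Step 1: cheapest edge leaving the tree is D–F (4); add D.
Step 2: cheapest edge leaving the tree is D–J (3); add J.
Step 3: cheapest edge leaving the tree is E–F (7); add E.
Step 4: cheapest edge leaving the tree is E–I (2); add I.
Step 5: cheapest edge leaving the tree is H–J (7); add H.
Step 6: cheapest edge leaving the tree is I–K (8); add K.
Step 7: cheapest edge leaving the tree is G–K (6); add G.
Step 8: cheapest edge leaving the tree is C–G (4); add C.
Vertex order: F, D, J, E, I, H, K, G, C. The 8th vertex is G.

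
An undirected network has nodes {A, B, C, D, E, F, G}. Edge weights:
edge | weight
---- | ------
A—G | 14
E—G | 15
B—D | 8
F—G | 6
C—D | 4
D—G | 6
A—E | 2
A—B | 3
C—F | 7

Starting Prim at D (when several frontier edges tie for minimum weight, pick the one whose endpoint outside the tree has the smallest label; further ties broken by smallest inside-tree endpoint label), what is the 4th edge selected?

B-D

Prim, starting at D.
Step 1: cheapest edge leaving the tree is C—D (4); add C.
Step 2: cheapest edge leaving the tree is D—G (6); add G.
Step 3: cheapest edge leaving the tree is F—G (6); add F.
Step 4: cheapest edge leaving the tree is B—D (8); add B.
Step 5: cheapest edge leaving the tree is A—B (3); add A.
Step 6: cheapest edge leaving the tree is A—E (2); add E.
The 4th edge added is B—D.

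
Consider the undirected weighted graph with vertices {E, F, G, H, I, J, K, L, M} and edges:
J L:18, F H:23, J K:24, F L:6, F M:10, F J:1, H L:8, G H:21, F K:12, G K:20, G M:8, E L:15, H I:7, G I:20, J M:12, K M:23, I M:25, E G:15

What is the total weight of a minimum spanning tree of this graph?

67

Prim's algorithm from G:
Step 1: cheapest edge leaving the tree is G M (8); add M.
Step 2: cheapest edge leaving the tree is F M (10); add F.
Step 3: cheapest edge leaving the tree is F J (1); add J.
Step 4: cheapest edge leaving the tree is F L (6); add L.
Step 5: cheapest edge leaving the tree is H L (8); add H.
Step 6: cheapest edge leaving the tree is H I (7); add I.
Step 7: cheapest edge leaving the tree is F K (12); add K.
Step 8: cheapest edge leaving the tree is E G (15); add E.
MST edges: G M, F M, F J, F L, H L, H I, F K, E G; total weight 8+10+1+6+8+7+12+15 = 67.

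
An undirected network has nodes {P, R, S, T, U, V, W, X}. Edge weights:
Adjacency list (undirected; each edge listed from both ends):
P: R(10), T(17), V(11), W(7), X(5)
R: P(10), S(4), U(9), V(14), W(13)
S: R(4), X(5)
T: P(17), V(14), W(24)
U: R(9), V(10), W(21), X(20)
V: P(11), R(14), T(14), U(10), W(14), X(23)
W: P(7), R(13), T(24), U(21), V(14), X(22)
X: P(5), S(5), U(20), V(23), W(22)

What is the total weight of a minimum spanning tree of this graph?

Grow the tree from U using Prim:
Step 1: cheapest edge leaving the tree is R—U (9); add R.
Step 2: cheapest edge leaving the tree is R—S (4); add S.
Step 3: cheapest edge leaving the tree is S—X (5); add X.
Step 4: cheapest edge leaving the tree is P—X (5); add P.
Step 5: cheapest edge leaving the tree is P—W (7); add W.
Step 6: cheapest edge leaving the tree is U—V (10); add V.
Step 7: cheapest edge leaving the tree is T—V (14); add T.
MST edges: R—U, R—S, S—X, P—X, P—W, U—V, T—V; total weight 9+4+5+5+7+10+14 = 54.

54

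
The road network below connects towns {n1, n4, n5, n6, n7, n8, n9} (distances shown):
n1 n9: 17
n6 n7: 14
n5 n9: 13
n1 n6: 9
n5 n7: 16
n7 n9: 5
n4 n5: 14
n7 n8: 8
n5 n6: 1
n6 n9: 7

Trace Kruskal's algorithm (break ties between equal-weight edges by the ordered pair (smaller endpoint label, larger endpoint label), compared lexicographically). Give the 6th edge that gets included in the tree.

Kruskal: consider edges lightest-first.
n5 n6 (1): add — endpoints in different components.
n7 n9 (5): add — endpoints in different components.
n6 n9 (7): add — endpoints in different components.
n7 n8 (8): add — endpoints in different components.
n1 n6 (9): add — endpoints in different components.
n5 n9 (13): skip — n5 and n9 already connected.
n4 n5 (14): add — endpoints in different components.
The 6th edge added is n4 n5.

n4-n5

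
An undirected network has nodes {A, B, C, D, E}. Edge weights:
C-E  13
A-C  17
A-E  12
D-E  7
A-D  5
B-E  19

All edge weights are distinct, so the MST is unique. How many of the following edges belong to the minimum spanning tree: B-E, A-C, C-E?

2

Kruskal: consider edges lightest-first.
A-D (5): add — endpoints in different components.
D-E (7): add — endpoints in different components.
A-E (12): skip — A and E already connected.
C-E (13): add — endpoints in different components.
A-C (17): skip — A and C already connected.
B-E (19): add — endpoints in different components.
MST edge set: {A-D, D-E, C-E, B-E}.
Of the listed edges, {B-E, C-E} are in the MST → 2.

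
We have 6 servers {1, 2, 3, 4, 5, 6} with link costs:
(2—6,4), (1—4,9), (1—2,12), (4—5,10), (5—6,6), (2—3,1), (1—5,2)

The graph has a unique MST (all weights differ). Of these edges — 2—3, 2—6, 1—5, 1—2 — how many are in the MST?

3

Sort edges by weight, then run Kruskal:
2—3 (1): add. Components now {1} {2,3} {4} {5} {6}
1—5 (2): add. Components now {1,5} {2,3} {4} {6}
2—6 (4): add. Components now {1,5} {2,3,6} {4}
5—6 (6): add. Components now {1,2,3,5,6} {4}
1—4 (9): add. Components now {1,2,3,4,5,6}
MST edge set: {2—3, 1—5, 2—6, 5—6, 1—4}.
Of the listed edges, {2—3, 2—6, 1—5} are in the MST → 3.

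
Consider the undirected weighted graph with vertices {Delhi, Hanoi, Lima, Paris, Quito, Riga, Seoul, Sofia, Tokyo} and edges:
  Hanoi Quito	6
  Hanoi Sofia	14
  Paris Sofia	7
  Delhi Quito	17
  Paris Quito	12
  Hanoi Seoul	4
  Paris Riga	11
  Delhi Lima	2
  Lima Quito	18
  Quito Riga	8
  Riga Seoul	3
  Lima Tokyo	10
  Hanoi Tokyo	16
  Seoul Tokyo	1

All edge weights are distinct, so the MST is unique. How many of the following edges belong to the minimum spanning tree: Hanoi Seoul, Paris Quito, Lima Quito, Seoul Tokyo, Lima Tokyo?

Kruskal: consider edges lightest-first.
Seoul Tokyo (1): add — endpoints in different components.
Delhi Lima (2): add — endpoints in different components.
Riga Seoul (3): add — endpoints in different components.
Hanoi Seoul (4): add — endpoints in different components.
Hanoi Quito (6): add — endpoints in different components.
Paris Sofia (7): add — endpoints in different components.
Quito Riga (8): skip — Riga and Quito already connected.
Lima Tokyo (10): add — endpoints in different components.
Paris Riga (11): add — endpoints in different components.
MST edge set: {Seoul Tokyo, Delhi Lima, Riga Seoul, Hanoi Seoul, Hanoi Quito, Paris Sofia, Lima Tokyo, Paris Riga}.
Of the listed edges, {Hanoi Seoul, Seoul Tokyo, Lima Tokyo} are in the MST → 3.

3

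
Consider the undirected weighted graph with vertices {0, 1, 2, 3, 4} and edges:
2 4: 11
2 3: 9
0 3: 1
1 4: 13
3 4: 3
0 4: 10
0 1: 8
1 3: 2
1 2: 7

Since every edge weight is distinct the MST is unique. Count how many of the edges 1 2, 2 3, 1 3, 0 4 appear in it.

Sort edges by weight, then run Kruskal:
0 3 (1): add. Components now {0,3} {1} {2} {4}
1 3 (2): add. Components now {0,1,3} {2} {4}
3 4 (3): add. Components now {0,1,3,4} {2}
1 2 (7): add. Components now {0,1,2,3,4}
MST edge set: {0 3, 1 3, 3 4, 1 2}.
Of the listed edges, {1 2, 1 3} are in the MST → 2.

2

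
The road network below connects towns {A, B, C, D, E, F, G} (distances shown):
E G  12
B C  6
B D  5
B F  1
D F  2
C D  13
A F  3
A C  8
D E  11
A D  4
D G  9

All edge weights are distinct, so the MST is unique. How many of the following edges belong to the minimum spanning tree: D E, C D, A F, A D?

Kruskal's algorithm — process edges by increasing weight (ties by edge label):
B F (1): add — endpoints in different components.
D F (2): add — endpoints in different components.
A F (3): add — endpoints in different components.
A D (4): skip — A and D already connected.
B D (5): skip — B and D already connected.
B C (6): add — endpoints in different components.
A C (8): skip — A and C already connected.
D G (9): add — endpoints in different components.
D E (11): add — endpoints in different components.
MST edge set: {B F, D F, A F, B C, D G, D E}.
Of the listed edges, {D E, A F} are in the MST → 2.

2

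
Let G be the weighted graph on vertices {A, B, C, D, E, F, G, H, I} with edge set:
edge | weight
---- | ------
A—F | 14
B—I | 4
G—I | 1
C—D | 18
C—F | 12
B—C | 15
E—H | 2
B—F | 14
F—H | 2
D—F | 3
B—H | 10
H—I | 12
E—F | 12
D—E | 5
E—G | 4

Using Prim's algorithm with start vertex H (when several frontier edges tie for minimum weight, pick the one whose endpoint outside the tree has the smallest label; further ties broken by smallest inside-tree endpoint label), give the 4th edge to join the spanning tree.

Grow the tree from H using Prim:
Step 1: cheapest edge leaving the tree is E—H (2); add E.
Step 2: cheapest edge leaving the tree is F—H (2); add F.
Step 3: cheapest edge leaving the tree is D—F (3); add D.
Step 4: cheapest edge leaving the tree is E—G (4); add G.
Step 5: cheapest edge leaving the tree is G—I (1); add I.
Step 6: cheapest edge leaving the tree is B—I (4); add B.
Step 7: cheapest edge leaving the tree is C—F (12); add C.
Step 8: cheapest edge leaving the tree is A—F (14); add A.
The 4th edge added is E—G.

E-G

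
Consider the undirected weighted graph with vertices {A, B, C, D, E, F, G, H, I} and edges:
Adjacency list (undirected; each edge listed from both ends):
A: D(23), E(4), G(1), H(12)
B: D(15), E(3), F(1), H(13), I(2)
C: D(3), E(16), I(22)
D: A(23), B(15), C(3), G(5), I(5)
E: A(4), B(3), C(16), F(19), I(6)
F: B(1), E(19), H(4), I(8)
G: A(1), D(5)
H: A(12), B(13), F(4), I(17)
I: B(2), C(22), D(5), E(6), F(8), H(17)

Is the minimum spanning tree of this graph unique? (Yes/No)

No

Kruskal's algorithm — process edges by increasing weight (ties by edge label):
A-G (1): add — endpoints in different components.
B-F (1): add — endpoints in different components.
B-I (2): add — endpoints in different components.
B-E (3): add — endpoints in different components.
C-D (3): add — endpoints in different components.
A-E (4): add — endpoints in different components.
F-H (4): add — endpoints in different components.
D-G (5): add — endpoints in different components.
Non-tree edge D-I has weight 5, equal to the heaviest edge on its tree cycle — swapping gives another MST of the same weight. Not unique.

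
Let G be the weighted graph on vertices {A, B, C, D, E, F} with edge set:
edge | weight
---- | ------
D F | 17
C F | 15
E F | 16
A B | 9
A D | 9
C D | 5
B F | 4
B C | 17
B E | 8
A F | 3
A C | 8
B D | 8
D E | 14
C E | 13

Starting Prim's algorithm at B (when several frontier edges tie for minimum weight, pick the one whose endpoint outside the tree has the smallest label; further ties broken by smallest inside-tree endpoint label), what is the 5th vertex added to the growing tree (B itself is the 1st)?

Prim's algorithm from B:
Step 1: cheapest edge leaving the tree is B F (4); add F.
Step 2: cheapest edge leaving the tree is A F (3); add A.
Step 3: cheapest edge leaving the tree is A C (8); add C.
Step 4: cheapest edge leaving the tree is C D (5); add D.
Step 5: cheapest edge leaving the tree is B E (8); add E.
Vertex order: B, F, A, C, D, E. The 5th vertex is D.

D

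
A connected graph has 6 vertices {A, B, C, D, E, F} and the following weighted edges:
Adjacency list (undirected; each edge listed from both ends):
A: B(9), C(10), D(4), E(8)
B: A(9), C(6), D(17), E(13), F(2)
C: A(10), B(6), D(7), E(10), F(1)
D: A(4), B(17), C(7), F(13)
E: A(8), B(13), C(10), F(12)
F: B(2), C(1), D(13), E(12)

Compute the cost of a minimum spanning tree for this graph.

22

Sort edges by weight, then run Kruskal:
C—F (1): add. Components now {A} {B} {C,F} {D} {E}
B—F (2): add. Components now {A} {B,C,F} {D} {E}
A—D (4): add. Components now {A,D} {B,C,F} {E}
B—C (6): skip — B and C already connected.
C—D (7): add. Components now {A,B,C,D,F} {E}
A—E (8): add. Components now {A,B,C,D,E,F}
MST edges: C—F, B—F, A—D, C—D, A—E; total weight 1+2+4+7+8 = 22.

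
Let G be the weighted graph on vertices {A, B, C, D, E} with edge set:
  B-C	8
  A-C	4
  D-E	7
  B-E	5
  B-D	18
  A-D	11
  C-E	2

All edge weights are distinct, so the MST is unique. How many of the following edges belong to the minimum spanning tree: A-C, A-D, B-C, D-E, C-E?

Kruskal's algorithm — process edges by increasing weight (ties by edge label):
C-E (2): add — endpoints in different components.
A-C (4): add — endpoints in different components.
B-E (5): add — endpoints in different components.
D-E (7): add — endpoints in different components.
MST edge set: {C-E, A-C, B-E, D-E}.
Of the listed edges, {A-C, D-E, C-E} are in the MST → 3.

3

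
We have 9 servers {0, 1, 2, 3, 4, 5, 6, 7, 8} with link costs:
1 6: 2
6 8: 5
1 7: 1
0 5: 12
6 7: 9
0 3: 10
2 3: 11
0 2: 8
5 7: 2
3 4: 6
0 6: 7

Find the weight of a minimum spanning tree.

Prim's algorithm from 8:
Step 1: frontier [6 8 5] → take 6 8 (5); add 6.
Step 2: frontier [1 6 2, 0 6 7, 6 7 9] → take 1 6 (2); add 1.
Step 3: frontier [1 7 1, 0 6 7, 6 7 9] → take 1 7 (1); add 7.
Step 4: frontier [0 6 7, 5 7 2] → take 5 7 (2); add 5.
Step 5: frontier [0 5 12, 0 6 7] → take 0 6 (7); add 0.
Step 6: frontier [0 2 8, 0 3 10] → take 0 2 (8); add 2.
Step 7: frontier [0 3 10, 2 3 11] → take 0 3 (10); add 3.
Step 8: frontier [3 4 6] → take 3 4 (6); add 4.
MST edges: 6 8, 1 6, 1 7, 5 7, 0 6, 0 2, 0 3, 3 4; total weight 5+2+1+2+7+8+10+6 = 41.

41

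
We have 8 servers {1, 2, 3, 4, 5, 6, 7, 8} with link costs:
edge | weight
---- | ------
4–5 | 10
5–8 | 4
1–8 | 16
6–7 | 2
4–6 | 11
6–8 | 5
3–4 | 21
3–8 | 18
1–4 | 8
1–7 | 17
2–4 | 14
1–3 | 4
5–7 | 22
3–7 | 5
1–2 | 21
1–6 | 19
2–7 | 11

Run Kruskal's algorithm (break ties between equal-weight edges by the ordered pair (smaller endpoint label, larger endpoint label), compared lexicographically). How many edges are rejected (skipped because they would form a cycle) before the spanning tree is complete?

Sort edges by weight, then run Kruskal:
6–7 (2): add — endpoints in different components.
1–3 (4): add — endpoints in different components.
5–8 (4): add — endpoints in different components.
3–7 (5): add — endpoints in different components.
6–8 (5): add — endpoints in different components.
1–4 (8): add — endpoints in different components.
4–5 (10): skip — 4 and 5 already connected.
2–7 (11): add — endpoints in different components.
Edges rejected before the tree was complete: 1.

1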